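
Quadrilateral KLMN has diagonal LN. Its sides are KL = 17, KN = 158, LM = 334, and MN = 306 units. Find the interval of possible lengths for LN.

From triangle KLN: |17 − 158| < LN < 17 + 158, i.e. 141 < LN < 175.
From triangle MLN: 28 < LN < 640.
Both must hold, so LN lies in the intersection.

141 < LN < 175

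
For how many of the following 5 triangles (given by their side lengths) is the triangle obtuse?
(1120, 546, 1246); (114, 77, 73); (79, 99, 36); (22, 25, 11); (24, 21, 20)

3

(1120,546,1246): 546²+1120² = 1552516 = 1246² → right
(114,77,73): 73²+77² = 11258 < 12996 = 114² → obtuse
(79,99,36): 36²+79² = 7537 < 9801 = 99² → obtuse
(22,25,11): 11²+22² = 605 < 625 = 25² → obtuse
(24,21,20): 20²+21² = 841 > 576 = 24² → acute
3 of the 5 are obtuse.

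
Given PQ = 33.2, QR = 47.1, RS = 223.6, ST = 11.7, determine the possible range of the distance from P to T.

131.6 ≤ PT ≤ 315.6

The maximum is all hops collinear in one direction: 33.2 + 47.1 + 223.6 + 11.7 = 315.6.
The longest hop is 223.6; the others sum to 92.0. Folding the others back against it leaves at least 223.6 − 92.0 = 131.6.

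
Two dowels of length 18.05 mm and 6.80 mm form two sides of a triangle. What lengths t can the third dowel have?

11.25 < t < 24.85

By the triangle inequality, t must be less than 18.05 + 6.80 = 24.85 and greater than |18.05 − 6.80| = 11.25.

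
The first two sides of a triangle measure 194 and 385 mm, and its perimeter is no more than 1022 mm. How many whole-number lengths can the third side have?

Triangle inequality: 191 < x < 579. Perimeter ≤ 1022 gives x ≤ 1022 − 194 − 385 = 443.
So 191 < x ≤ 443; integers 192 through 443: 252 values.

252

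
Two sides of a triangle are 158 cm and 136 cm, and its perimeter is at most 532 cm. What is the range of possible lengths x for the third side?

22 < x ≤ 238

Triangle inequality alone gives 22 < x < 294.
The perimeter condition gives x ≤ 532 − 158 − 136 = 238.
Intersecting the two: 22 < x ≤ 238.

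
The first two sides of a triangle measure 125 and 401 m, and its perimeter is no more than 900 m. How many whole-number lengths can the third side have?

Triangle inequality: 276 < x < 526. Perimeter ≤ 900 gives x ≤ 900 − 125 − 401 = 374.
So 276 < x ≤ 374; integers 277 through 374: 98 values.

98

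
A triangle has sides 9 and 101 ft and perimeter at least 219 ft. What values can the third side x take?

Triangle inequality alone gives 92 < x < 110.
The perimeter condition gives x ≥ 219 − 9 − 101 = 109.
Intersecting the two: 109 ≤ x < 110.

109 ≤ x < 110 ft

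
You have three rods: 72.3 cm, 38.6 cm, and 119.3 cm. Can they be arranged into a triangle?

No

The longest side is 119.3, but the other two sum to only 110.9.
110.9 < 119.3, so the triangle inequality fails.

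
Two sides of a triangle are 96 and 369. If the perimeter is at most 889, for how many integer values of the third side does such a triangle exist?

151

Triangle inequality: 273 < x < 465. Perimeter ≤ 889 gives x ≤ 889 − 96 − 369 = 424.
So 273 < x ≤ 424; integers 274 through 424: 151 values.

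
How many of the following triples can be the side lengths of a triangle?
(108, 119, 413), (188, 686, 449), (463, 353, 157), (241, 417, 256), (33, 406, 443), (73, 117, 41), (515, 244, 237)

(108,119,413): 108+119 ≤ 413 → not valid
(188,449,686): 188+449 ≤ 686 → not valid
(157,353,463): 157+353 > 463 → valid
(241,256,417): 241+256 > 417 → valid
(33,406,443): 33+406 ≤ 443 → not valid
(41,73,117): 41+73 ≤ 117 → not valid
(237,244,515): 237+244 ≤ 515 → not valid
2 of the 7 triples form a triangle.

2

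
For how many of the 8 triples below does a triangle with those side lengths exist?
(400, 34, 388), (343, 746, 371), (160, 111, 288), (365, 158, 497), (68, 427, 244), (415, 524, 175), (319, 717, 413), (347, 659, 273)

4

(34,388,400): 34+388 > 400 → valid
(343,371,746): 343+371 ≤ 746 → not valid
(111,160,288): 111+160 ≤ 288 → not valid
(158,365,497): 158+365 > 497 → valid
(68,244,427): 68+244 ≤ 427 → not valid
(175,415,524): 175+415 > 524 → valid
(319,413,717): 319+413 > 717 → valid
(273,347,659): 273+347 ≤ 659 → not valid
4 of the 8 triples form a triangle.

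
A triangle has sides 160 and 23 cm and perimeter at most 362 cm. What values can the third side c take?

137 < c ≤ 179 cm

Triangle inequality alone gives 137 < c < 183.
The perimeter condition gives c ≤ 362 − 160 − 23 = 179.
Intersecting the two: 137 < c ≤ 179.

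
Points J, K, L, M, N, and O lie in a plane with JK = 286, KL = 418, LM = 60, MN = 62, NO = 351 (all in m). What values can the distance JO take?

0 ≤ JO ≤ 1177 m

The maximum is all hops collinear in one direction: 286 + 418 + 60 + 62 + 351 = 1177.
The longest hop is 418; the others sum to 759. Since 418 ≤ 759, the path can fold back on itself completely, so the minimum distance is 0.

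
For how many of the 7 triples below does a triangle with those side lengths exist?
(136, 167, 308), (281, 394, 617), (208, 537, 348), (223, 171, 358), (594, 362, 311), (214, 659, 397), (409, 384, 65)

(136,167,308): 136+167 ≤ 308 → not valid
(281,394,617): 281+394 > 617 → valid
(208,348,537): 208+348 > 537 → valid
(171,223,358): 171+223 > 358 → valid
(311,362,594): 311+362 > 594 → valid
(214,397,659): 214+397 ≤ 659 → not valid
(65,384,409): 65+384 > 409 → valid
5 of the 7 triples form a triangle.

5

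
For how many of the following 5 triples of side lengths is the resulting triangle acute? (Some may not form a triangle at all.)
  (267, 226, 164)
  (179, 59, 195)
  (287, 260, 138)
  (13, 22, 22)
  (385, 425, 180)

3

(267,226,164): 164²+226² = 77972 > 71289 = 267² → acute
(179,59,195): 59²+179² = 35522 < 38025 = 195² → obtuse
(287,260,138): 138²+260² = 86644 > 82369 = 287² → acute
(13,22,22): 13²+22² = 653 > 484 = 22² → acute
(385,425,180): 180²+385² = 180625 = 425² → right
3 of the 5 are acute.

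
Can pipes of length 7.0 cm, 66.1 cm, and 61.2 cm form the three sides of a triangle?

The longest side is 66.1, and the other two sum to 68.2.
Since 68.2 > 66.1, the triangle inequality holds.

Yes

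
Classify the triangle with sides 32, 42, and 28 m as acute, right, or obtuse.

Compare the square of the longest side to the sum of squares of the other two: 28² + 32² = 1808 > 1764 = 42².

acute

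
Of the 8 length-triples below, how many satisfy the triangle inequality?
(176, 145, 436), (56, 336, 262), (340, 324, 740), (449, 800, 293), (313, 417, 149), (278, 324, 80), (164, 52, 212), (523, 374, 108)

(145,176,436): 145+176 ≤ 436 → not valid
(56,262,336): 56+262 ≤ 336 → not valid
(324,340,740): 324+340 ≤ 740 → not valid
(293,449,800): 293+449 ≤ 800 → not valid
(149,313,417): 149+313 > 417 → valid
(80,278,324): 80+278 > 324 → valid
(52,164,212): 52+164 > 212 → valid
(108,374,523): 108+374 ≤ 523 → not valid
3 of the 8 triples form a triangle.

3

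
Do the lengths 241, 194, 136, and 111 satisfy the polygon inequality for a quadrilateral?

Yes

A quadrilateral exists iff every side is shorter than the sum of the others — equivalently, the longest side is less than the sum of the rest.
Longest side 241 < 441 (sum of the remaining 3), so yes.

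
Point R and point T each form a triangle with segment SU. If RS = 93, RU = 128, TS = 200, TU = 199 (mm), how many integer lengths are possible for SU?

185

From triangle RSU: 35 < SU < 221.
From triangle TSU: 1 < SU < 399.
Intersection: 35 < SU < 221, so integers 36 through 220: 185 values.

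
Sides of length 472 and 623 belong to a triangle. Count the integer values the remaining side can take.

The third side lies in the open interval (151, 1095).
Integers from 152 to 1094 inclusive: 1094 − 152 + 1 = 943.

943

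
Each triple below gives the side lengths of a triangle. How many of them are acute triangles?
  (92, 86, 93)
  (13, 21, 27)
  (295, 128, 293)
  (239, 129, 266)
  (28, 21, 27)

4

(92,86,93): 86²+92² = 15860 > 8649 = 93² → acute
(13,21,27): 13²+21² = 610 < 729 = 27² → obtuse
(295,128,293): 128²+293² = 102233 > 87025 = 295² → acute
(239,129,266): 129²+239² = 73762 > 70756 = 266² → acute
(28,21,27): 21²+27² = 1170 > 784 = 28² → acute
4 of the 5 are acute.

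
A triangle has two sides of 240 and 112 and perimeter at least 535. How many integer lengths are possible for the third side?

169

Triangle inequality: 128 < x < 352. Perimeter ≥ 535 gives x ≥ 535 − 240 − 112 = 183.
So 183 ≤ x < 352; integers 183 through 351: 169 values.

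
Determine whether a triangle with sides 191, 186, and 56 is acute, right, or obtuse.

acute

Compare the square of the longest side to the sum of squares of the other two: 56² + 186² = 37732 > 36481 = 191².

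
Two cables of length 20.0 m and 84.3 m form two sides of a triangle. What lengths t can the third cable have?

64.3 < t < 104.3

By the triangle inequality, t must be less than 20.0 + 84.3 = 104.3 and greater than |20.0 − 84.3| = 64.3.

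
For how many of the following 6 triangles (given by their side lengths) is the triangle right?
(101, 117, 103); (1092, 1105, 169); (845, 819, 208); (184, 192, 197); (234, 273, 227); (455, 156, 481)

(101,117,103): 101²+103² = 20810 > 13689 = 117² → acute
(1092,1105,169): 169²+1092² = 1221025 = 1105² → right
(845,819,208): 208²+819² = 714025 = 845² → right
(184,192,197): 184²+192² = 70720 > 38809 = 197² → acute
(234,273,227): 227²+234² = 106285 > 74529 = 273² → acute
(455,156,481): 156²+455² = 231361 = 481² → right
3 of the 6 are right.

3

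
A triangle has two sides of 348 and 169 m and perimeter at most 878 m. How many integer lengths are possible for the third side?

Triangle inequality: 179 < x < 517. Perimeter ≤ 878 gives x ≤ 878 − 348 − 169 = 361.
So 179 < x ≤ 361; integers 180 through 361: 182 values.

182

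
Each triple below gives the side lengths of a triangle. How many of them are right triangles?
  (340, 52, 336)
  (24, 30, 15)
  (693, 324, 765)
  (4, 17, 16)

(340,52,336): 52²+336² = 115600 = 340² → right
(24,30,15): 15²+24² = 801 < 900 = 30² → obtuse
(693,324,765): 324²+693² = 585225 = 765² → right
(4,17,16): 4²+16² = 272 < 289 = 17² → obtuse
2 of the 4 are right.

2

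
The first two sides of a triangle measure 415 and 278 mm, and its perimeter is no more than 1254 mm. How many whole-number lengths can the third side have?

424

Triangle inequality: 137 < x < 693. Perimeter ≤ 1254 gives x ≤ 1254 − 415 − 278 = 561.
So 137 < x ≤ 561; integers 138 through 561: 424 values.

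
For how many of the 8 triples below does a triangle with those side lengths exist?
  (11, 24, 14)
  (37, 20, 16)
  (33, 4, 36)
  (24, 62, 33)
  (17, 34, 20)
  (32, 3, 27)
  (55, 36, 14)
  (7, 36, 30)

4

(11,14,24): 11+14 > 24 → valid
(16,20,37): 16+20 ≤ 37 → not valid
(4,33,36): 4+33 > 36 → valid
(24,33,62): 24+33 ≤ 62 → not valid
(17,20,34): 17+20 > 34 → valid
(3,27,32): 3+27 ≤ 32 → not valid
(14,36,55): 14+36 ≤ 55 → not valid
(7,30,36): 7+30 > 36 → valid
4 of the 8 triples form a triangle.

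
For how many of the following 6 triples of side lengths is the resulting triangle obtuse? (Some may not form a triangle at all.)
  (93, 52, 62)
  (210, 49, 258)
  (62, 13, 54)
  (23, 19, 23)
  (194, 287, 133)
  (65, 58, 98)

(93,52,62): 52²+62² = 6548 < 8649 = 93² → obtuse
(210,49,258): 49²+210² = 46501 < 66564 = 258² → obtuse
(62,13,54): 13²+54² = 3085 < 3844 = 62² → obtuse
(23,19,23): 19²+23² = 890 > 529 = 23² → acute
(194,287,133): 133²+194² = 55325 < 82369 = 287² → obtuse
(65,58,98): 58²+65² = 7589 < 9604 = 98² → obtuse
5 of the 6 are obtuse.

5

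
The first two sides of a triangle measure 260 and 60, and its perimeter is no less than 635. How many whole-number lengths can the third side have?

5

Triangle inequality: 200 < x < 320. Perimeter ≥ 635 gives x ≥ 635 − 260 − 60 = 315.
So 315 ≤ x < 320; integers 315 through 319: 5 values.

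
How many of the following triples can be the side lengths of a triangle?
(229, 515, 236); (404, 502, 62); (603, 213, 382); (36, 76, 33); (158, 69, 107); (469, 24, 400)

(229,236,515): 229+236 ≤ 515 → not valid
(62,404,502): 62+404 ≤ 502 → not valid
(213,382,603): 213+382 ≤ 603 → not valid
(33,36,76): 33+36 ≤ 76 → not valid
(69,107,158): 69+107 > 158 → valid
(24,400,469): 24+400 ≤ 469 → not valid
1 of the 6 triples forms a triangle.

1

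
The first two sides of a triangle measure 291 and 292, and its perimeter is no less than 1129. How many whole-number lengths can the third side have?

37

Triangle inequality: 1 < x < 583. Perimeter ≥ 1129 gives x ≥ 1129 − 291 − 292 = 546.
So 546 ≤ x < 583; integers 546 through 582: 37 values.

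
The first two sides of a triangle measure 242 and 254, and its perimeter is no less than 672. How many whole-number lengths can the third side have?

320

Triangle inequality: 12 < x < 496. Perimeter ≥ 672 gives x ≥ 672 − 242 − 254 = 176.
So 176 ≤ x < 496; integers 176 through 495: 320 values.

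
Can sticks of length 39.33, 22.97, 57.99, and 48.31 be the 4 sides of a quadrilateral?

A quadrilateral exists iff every side is shorter than the sum of the others — equivalently, the longest side is less than the sum of the rest.
Longest side 57.99 < 110.61 (sum of the remaining 3), so yes.

Yes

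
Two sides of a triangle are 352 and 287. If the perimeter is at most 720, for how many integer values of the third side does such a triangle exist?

16

Triangle inequality: 65 < x < 639. Perimeter ≤ 720 gives x ≤ 720 − 352 − 287 = 81.
So 65 < x ≤ 81; integers 66 through 81: 16 values.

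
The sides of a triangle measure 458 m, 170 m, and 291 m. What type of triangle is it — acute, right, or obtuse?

obtuse

Compare the square of the longest side to the sum of squares of the other two: 170² + 291² = 113581 < 209764 = 458².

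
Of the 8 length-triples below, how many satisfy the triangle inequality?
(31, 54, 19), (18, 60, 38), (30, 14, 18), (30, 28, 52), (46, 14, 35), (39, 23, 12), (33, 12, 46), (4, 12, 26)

(19,31,54): 19+31 ≤ 54 → not valid
(18,38,60): 18+38 ≤ 60 → not valid
(14,18,30): 14+18 > 30 → valid
(28,30,52): 28+30 > 52 → valid
(14,35,46): 14+35 > 46 → valid
(12,23,39): 12+23 ≤ 39 → not valid
(12,33,46): 12+33 ≤ 46 → not valid
(4,12,26): 4+12 ≤ 26 → not valid
3 of the 8 triples form a triangle.

3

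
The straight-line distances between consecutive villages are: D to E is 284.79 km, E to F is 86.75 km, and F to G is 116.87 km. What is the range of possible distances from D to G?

81.17 ≤ DG ≤ 488.41 km

The maximum is all hops collinear in one direction: 284.79 + 86.75 + 116.87 = 488.41.
The longest hop is 284.79; the others sum to 203.62. Folding the others back against it leaves at least 284.79 − 203.62 = 81.17.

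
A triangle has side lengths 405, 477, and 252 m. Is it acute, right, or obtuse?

Compare the square of the longest side to the sum of squares of the other two: 252² + 405² = 227529 = 477².

right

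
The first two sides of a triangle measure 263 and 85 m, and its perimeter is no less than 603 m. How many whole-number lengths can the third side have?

Triangle inequality: 178 < x < 348. Perimeter ≥ 603 gives x ≥ 603 − 263 − 85 = 255.
So 255 ≤ x < 348; integers 255 through 347: 93 values.

93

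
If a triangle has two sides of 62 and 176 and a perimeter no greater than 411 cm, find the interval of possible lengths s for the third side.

114 < s ≤ 173

Triangle inequality alone gives 114 < s < 238.
The perimeter condition gives s ≤ 411 − 62 − 176 = 173.
Intersecting the two: 114 < s ≤ 173.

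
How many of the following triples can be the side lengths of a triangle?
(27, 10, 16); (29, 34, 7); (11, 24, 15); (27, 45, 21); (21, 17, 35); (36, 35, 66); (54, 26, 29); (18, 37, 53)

(10,16,27): 10+16 ≤ 27 → not valid
(7,29,34): 7+29 > 34 → valid
(11,15,24): 11+15 > 24 → valid
(21,27,45): 21+27 > 45 → valid
(17,21,35): 17+21 > 35 → valid
(35,36,66): 35+36 > 66 → valid
(26,29,54): 26+29 > 54 → valid
(18,37,53): 18+37 > 53 → valid
7 of the 8 triples form a triangle.

7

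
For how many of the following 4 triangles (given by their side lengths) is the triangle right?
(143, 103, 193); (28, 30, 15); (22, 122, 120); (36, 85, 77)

(143,103,193): 103²+143² = 31058 < 37249 = 193² → obtuse
(28,30,15): 15²+28² = 1009 > 900 = 30² → acute
(22,122,120): 22²+120² = 14884 = 122² → right
(36,85,77): 36²+77² = 7225 = 85² → right
2 of the 4 are right.

2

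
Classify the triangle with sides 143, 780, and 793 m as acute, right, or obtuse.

right

Compare the square of the longest side to the sum of squares of the other two: 143² + 780² = 628849 = 793².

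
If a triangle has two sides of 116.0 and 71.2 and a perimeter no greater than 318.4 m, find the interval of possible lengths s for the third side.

44.8 < s ≤ 131.2

Triangle inequality alone gives 44.8 < s < 187.2.
The perimeter condition gives s ≤ 318.4 − 116.0 − 71.2 = 131.2.
Intersecting the two: 44.8 < s ≤ 131.2.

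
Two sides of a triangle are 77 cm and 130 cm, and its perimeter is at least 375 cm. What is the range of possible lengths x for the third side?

168 ≤ x < 207 cm

Triangle inequality alone gives 53 < x < 207.
The perimeter condition gives x ≥ 375 − 77 − 130 = 168.
Intersecting the two: 168 ≤ x < 207.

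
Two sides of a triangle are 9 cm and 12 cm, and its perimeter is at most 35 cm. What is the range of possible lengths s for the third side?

3 < s ≤ 14 cm

Triangle inequality alone gives 3 < s < 21.
The perimeter condition gives s ≤ 35 − 9 − 12 = 14.
Intersecting the two: 3 < s ≤ 14.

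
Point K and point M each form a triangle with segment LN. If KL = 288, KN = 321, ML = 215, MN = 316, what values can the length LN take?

From triangle KLN: |288 − 321| < LN < 288 + 321, i.e. 33 < LN < 609.
From triangle MLN: 101 < LN < 531.
Both must hold, so LN lies in the intersection.

101 < LN < 531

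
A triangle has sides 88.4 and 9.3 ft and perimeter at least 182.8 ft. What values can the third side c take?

Triangle inequality alone gives 79.1 < c < 97.7.
The perimeter condition gives c ≥ 182.8 − 88.4 − 9.3 = 85.1.
Intersecting the two: 85.1 ≤ c < 97.7.

85.1 ≤ c < 97.7 ft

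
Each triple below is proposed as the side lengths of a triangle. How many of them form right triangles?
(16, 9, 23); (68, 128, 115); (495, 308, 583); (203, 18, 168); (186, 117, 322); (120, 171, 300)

1

(16,9,23): 9²+16² = 337 < 529 = 23² → obtuse
(68,128,115): 68²+115² = 17849 > 16384 = 128² → acute
(495,308,583): 308²+495² = 339889 = 583² → right
(203,18,168): 18+168 ≤ 203, not a triangle
(186,117,322): 117+186 ≤ 322, not a triangle
(120,171,300): 120+171 ≤ 300, not a triangle
1 of the 6 is right.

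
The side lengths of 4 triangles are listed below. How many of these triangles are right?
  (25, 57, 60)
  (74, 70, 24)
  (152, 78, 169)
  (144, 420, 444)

2

(25,57,60): 25²+57² = 3874 > 3600 = 60² → acute
(74,70,24): 24²+70² = 5476 = 74² → right
(152,78,169): 78²+152² = 29188 > 28561 = 169² → acute
(144,420,444): 144²+420² = 197136 = 444² → right
2 of the 4 are right.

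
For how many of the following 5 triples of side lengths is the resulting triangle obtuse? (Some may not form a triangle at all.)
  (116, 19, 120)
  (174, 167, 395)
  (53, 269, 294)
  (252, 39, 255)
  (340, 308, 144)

2

(116,19,120): 19²+116² = 13817 < 14400 = 120² → obtuse
(174,167,395): 167+174 ≤ 395, not a triangle
(53,269,294): 53²+269² = 75170 < 86436 = 294² → obtuse
(252,39,255): 39²+252² = 65025 = 255² → right
(340,308,144): 144²+308² = 115600 = 340² → right
2 of the 5 are obtuse.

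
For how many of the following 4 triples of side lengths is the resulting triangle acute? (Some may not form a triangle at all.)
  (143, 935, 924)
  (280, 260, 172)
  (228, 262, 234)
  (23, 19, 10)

2

(143,935,924): 143²+924² = 874225 = 935² → right
(280,260,172): 172²+260² = 97184 > 78400 = 280² → acute
(228,262,234): 228²+234² = 106740 > 68644 = 262² → acute
(23,19,10): 10²+19² = 461 < 529 = 23² → obtuse
2 of the 4 are acute.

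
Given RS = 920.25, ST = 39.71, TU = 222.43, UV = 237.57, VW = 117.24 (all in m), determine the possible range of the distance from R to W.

The maximum is all hops collinear in one direction: 920.25 + 39.71 + 222.43 + 237.57 + 117.24 = 1537.20.
The longest hop is 920.25; the others sum to 616.95. Folding the others back against it leaves at least 920.25 − 616.95 = 303.30.

303.30 ≤ RW ≤ 1537.20 m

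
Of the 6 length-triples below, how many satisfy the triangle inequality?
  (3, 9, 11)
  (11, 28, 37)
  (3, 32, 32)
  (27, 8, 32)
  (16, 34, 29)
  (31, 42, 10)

(3,9,11): 3+9 > 11 → valid
(11,28,37): 11+28 > 37 → valid
(3,32,32): 3+32 > 32 → valid
(8,27,32): 8+27 > 32 → valid
(16,29,34): 16+29 > 34 → valid
(10,31,42): 10+31 ≤ 42 → not valid
5 of the 6 triples form a triangle.

5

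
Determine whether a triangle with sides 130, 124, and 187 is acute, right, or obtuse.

obtuse

Compare the square of the longest side to the sum of squares of the other two: 124² + 130² = 32276 < 34969 = 187².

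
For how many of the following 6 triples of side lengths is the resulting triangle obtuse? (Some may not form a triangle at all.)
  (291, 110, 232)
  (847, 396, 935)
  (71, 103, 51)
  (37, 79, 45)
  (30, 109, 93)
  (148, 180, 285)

(291,110,232): 110²+232² = 65924 < 84681 = 291² → obtuse
(847,396,935): 396²+847² = 874225 = 935² → right
(71,103,51): 51²+71² = 7642 < 10609 = 103² → obtuse
(37,79,45): 37²+45² = 3394 < 6241 = 79² → obtuse
(30,109,93): 30²+93² = 9549 < 11881 = 109² → obtuse
(148,180,285): 148²+180² = 54304 < 81225 = 285² → obtuse
5 of the 6 are obtuse.

5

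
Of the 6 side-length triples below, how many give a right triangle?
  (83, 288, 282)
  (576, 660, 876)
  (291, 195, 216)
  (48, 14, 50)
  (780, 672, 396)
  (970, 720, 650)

(83,288,282): 83²+282² = 86413 > 82944 = 288² → acute
(576,660,876): 576²+660² = 767376 = 876² → right
(291,195,216): 195²+216² = 84681 = 291² → right
(48,14,50): 14²+48² = 2500 = 50² → right
(780,672,396): 396²+672² = 608400 = 780² → right
(970,720,650): 650²+720² = 940900 = 970² → right
5 of the 6 are right.

5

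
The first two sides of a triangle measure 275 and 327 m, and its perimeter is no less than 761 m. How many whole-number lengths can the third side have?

443

Triangle inequality: 52 < x < 602. Perimeter ≥ 761 gives x ≥ 761 − 275 − 327 = 159.
So 159 ≤ x < 602; integers 159 through 601: 443 values.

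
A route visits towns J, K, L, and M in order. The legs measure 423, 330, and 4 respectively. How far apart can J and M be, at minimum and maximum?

89 ≤ JM ≤ 757

The maximum is all hops collinear in one direction: 423 + 330 + 4 = 757.
The longest hop is 423; the others sum to 334. Folding the others back against it leaves at least 423 − 334 = 89.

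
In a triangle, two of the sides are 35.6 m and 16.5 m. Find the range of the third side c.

19.1 < c < 52.1

By the triangle inequality, c must be less than 35.6 + 16.5 = 52.1 and greater than |35.6 − 16.5| = 19.1.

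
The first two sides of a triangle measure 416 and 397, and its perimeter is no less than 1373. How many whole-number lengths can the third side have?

253

Triangle inequality: 19 < x < 813. Perimeter ≥ 1373 gives x ≥ 1373 − 416 − 397 = 560.
So 560 ≤ x < 813; integers 560 through 812: 253 values.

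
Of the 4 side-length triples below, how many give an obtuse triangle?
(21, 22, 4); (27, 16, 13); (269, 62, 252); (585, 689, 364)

3

(21,22,4): 4²+21² = 457 < 484 = 22² → obtuse
(27,16,13): 13²+16² = 425 < 729 = 27² → obtuse
(269,62,252): 62²+252² = 67348 < 72361 = 269² → obtuse
(585,689,364): 364²+585² = 474721 = 689² → right
3 of the 4 are obtuse.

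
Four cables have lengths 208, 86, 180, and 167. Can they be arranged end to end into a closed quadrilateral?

A quadrilateral exists iff every side is shorter than the sum of the others — equivalently, the longest side is less than the sum of the rest.
Longest side 208 < 433 (sum of the remaining 3), so yes.

Yes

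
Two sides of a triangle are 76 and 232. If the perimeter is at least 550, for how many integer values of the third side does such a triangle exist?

Triangle inequality: 156 < x < 308. Perimeter ≥ 550 gives x ≥ 550 − 76 − 232 = 242.
So 242 ≤ x < 308; integers 242 through 307: 66 values.

66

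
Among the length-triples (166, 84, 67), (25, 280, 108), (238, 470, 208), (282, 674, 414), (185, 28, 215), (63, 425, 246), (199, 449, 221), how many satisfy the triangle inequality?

1

(67,84,166): 67+84 ≤ 166 → not valid
(25,108,280): 25+108 ≤ 280 → not valid
(208,238,470): 208+238 ≤ 470 → not valid
(282,414,674): 282+414 > 674 → valid
(28,185,215): 28+185 ≤ 215 → not valid
(63,246,425): 63+246 ≤ 425 → not valid
(199,221,449): 199+221 ≤ 449 → not valid
1 of the 7 triples forms a triangle.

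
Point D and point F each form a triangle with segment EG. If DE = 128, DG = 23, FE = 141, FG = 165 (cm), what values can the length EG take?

105 < EG < 151

From triangle DEG: |128 − 23| < EG < 128 + 23, i.e. 105 < EG < 151.
From triangle FEG: 24 < EG < 306.
Both must hold, so EG lies in the intersection.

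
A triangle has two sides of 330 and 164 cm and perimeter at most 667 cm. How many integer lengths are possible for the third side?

Triangle inequality: 166 < x < 494. Perimeter ≤ 667 gives x ≤ 667 − 330 − 164 = 173.
So 166 < x ≤ 173; integers 167 through 173: 7 values.

7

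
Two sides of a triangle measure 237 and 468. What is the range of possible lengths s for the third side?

231 < s < 705

By the triangle inequality, s must be less than 237 + 468 = 705 and greater than |237 − 468| = 231.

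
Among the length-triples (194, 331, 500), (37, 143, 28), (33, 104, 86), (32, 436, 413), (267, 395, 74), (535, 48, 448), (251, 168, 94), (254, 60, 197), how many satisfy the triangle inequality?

5

(194,331,500): 194+331 > 500 → valid
(28,37,143): 28+37 ≤ 143 → not valid
(33,86,104): 33+86 > 104 → valid
(32,413,436): 32+413 > 436 → valid
(74,267,395): 74+267 ≤ 395 → not valid
(48,448,535): 48+448 ≤ 535 → not valid
(94,168,251): 94+168 > 251 → valid
(60,197,254): 60+197 > 254 → valid
5 of the 8 triples form a triangle.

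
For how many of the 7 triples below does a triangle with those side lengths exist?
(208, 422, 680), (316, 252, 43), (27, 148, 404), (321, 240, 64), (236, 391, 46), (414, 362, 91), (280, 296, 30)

2

(208,422,680): 208+422 ≤ 680 → not valid
(43,252,316): 43+252 ≤ 316 → not valid
(27,148,404): 27+148 ≤ 404 → not valid
(64,240,321): 64+240 ≤ 321 → not valid
(46,236,391): 46+236 ≤ 391 → not valid
(91,362,414): 91+362 > 414 → valid
(30,280,296): 30+280 > 296 → valid
2 of the 7 triples form a triangle.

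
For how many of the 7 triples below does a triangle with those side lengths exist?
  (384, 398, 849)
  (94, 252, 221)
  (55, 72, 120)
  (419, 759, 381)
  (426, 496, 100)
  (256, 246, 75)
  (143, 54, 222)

5

(384,398,849): 384+398 ≤ 849 → not valid
(94,221,252): 94+221 > 252 → valid
(55,72,120): 55+72 > 120 → valid
(381,419,759): 381+419 > 759 → valid
(100,426,496): 100+426 > 496 → valid
(75,246,256): 75+246 > 256 → valid
(54,143,222): 54+143 ≤ 222 → not valid
5 of the 7 triples form a triangle.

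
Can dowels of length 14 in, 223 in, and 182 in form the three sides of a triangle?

No

The longest side is 223, but the other two sum to only 196.
196 < 223, so the triangle inequality fails.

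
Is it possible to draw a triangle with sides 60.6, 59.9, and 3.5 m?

The longest side is 60.6, and the other two sum to 63.4.
Since 63.4 > 60.6, the triangle inequality holds.

Yes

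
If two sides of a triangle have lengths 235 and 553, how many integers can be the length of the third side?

The third side lies in the open interval (318, 788).
Integers from 319 to 787 inclusive: 787 − 319 + 1 = 469.

469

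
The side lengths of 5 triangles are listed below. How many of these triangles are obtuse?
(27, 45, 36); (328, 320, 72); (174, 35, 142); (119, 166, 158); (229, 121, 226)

(27,45,36): 27²+36² = 2025 = 45² → right
(328,320,72): 72²+320² = 107584 = 328² → right
(174,35,142): 35²+142² = 21389 < 30276 = 174² → obtuse
(119,166,158): 119²+158² = 39125 > 27556 = 166² → acute
(229,121,226): 121²+226² = 65717 > 52441 = 229² → acute
1 of the 5 is obtuse.

1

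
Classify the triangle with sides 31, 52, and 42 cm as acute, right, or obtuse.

Compare the square of the longest side to the sum of squares of the other two: 31² + 42² = 2725 > 2704 = 52².

acute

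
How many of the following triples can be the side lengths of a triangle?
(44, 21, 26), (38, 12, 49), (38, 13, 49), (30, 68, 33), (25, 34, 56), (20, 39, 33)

(21,26,44): 21+26 > 44 → valid
(12,38,49): 12+38 > 49 → valid
(13,38,49): 13+38 > 49 → valid
(30,33,68): 30+33 ≤ 68 → not valid
(25,34,56): 25+34 > 56 → valid
(20,33,39): 20+33 > 39 → valid
5 of the 6 triples form a triangle.

5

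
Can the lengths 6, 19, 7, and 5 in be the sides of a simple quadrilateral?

For a quadrilateral, each side must be shorter than the sum of the others.
Here the longest side is 19, but the remaining 3 sides sum to only 18.

No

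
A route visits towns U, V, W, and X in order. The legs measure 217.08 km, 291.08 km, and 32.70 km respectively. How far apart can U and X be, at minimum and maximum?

41.30 ≤ UX ≤ 540.86 km

The maximum is all hops collinear in one direction: 217.08 + 291.08 + 32.70 = 540.86.
The longest hop is 291.08; the others sum to 249.78. Folding the others back against it leaves at least 291.08 − 249.78 = 41.30.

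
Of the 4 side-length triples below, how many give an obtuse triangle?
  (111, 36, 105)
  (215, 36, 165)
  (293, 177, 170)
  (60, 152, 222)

(111,36,105): 36²+105² = 12321 = 111² → right
(215,36,165): 36+165 ≤ 215, not a triangle
(293,177,170): 170²+177² = 60229 < 85849 = 293² → obtuse
(60,152,222): 60+152 ≤ 222, not a triangle
1 of the 4 is obtuse.

1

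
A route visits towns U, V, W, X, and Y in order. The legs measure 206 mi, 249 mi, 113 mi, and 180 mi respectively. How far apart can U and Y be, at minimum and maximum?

0 ≤ UY ≤ 748 mi

The maximum is all hops collinear in one direction: 206 + 249 + 113 + 180 = 748.
The longest hop is 249; the others sum to 499. Since 249 ≤ 499, the path can fold back on itself completely, so the minimum distance is 0.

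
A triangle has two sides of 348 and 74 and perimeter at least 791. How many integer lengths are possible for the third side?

Triangle inequality: 274 < x < 422. Perimeter ≥ 791 gives x ≥ 791 − 348 − 74 = 369.
So 369 ≤ x < 422; integers 369 through 421: 53 values.

53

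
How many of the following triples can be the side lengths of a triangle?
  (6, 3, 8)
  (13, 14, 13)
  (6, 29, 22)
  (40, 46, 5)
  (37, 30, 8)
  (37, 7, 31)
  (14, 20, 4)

(3,6,8): 3+6 > 8 → valid
(13,13,14): 13+13 > 14 → valid
(6,22,29): 6+22 ≤ 29 → not valid
(5,40,46): 5+40 ≤ 46 → not valid
(8,30,37): 8+30 > 37 → valid
(7,31,37): 7+31 > 37 → valid
(4,14,20): 4+14 ≤ 20 → not valid
4 of the 7 triples form a triangle.

4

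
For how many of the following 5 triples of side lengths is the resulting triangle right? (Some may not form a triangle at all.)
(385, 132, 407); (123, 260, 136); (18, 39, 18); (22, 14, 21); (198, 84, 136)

1

(385,132,407): 132²+385² = 165649 = 407² → right
(123,260,136): 123+136 ≤ 260, not a triangle
(18,39,18): 18+18 ≤ 39, not a triangle
(22,14,21): 14²+21² = 637 > 484 = 22² → acute
(198,84,136): 84²+136² = 25552 < 39204 = 198² → obtuse
1 of the 5 is right.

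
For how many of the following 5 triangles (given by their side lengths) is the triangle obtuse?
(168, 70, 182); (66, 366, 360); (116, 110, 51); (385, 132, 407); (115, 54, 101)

(168,70,182): 70²+168² = 33124 = 182² → right
(66,366,360): 66²+360² = 133956 = 366² → right
(116,110,51): 51²+110² = 14701 > 13456 = 116² → acute
(385,132,407): 132²+385² = 165649 = 407² → right
(115,54,101): 54²+101² = 13117 < 13225 = 115² → obtuse
1 of the 5 is obtuse.

1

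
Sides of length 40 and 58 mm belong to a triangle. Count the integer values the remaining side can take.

The third side lies in the open interval (18, 98).
Integers from 19 to 97 inclusive: 97 − 19 + 1 = 79.

79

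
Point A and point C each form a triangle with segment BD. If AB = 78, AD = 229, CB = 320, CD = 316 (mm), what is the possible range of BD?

From triangle ABD: |78 − 229| < BD < 78 + 229, i.e. 151 < BD < 307.
From triangle CBD: 4 < BD < 636.
Both must hold, so BD lies in the intersection.

151 < BD < 307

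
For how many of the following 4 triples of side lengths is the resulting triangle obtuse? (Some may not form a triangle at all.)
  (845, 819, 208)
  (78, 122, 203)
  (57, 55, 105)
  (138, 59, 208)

1

(845,819,208): 208²+819² = 714025 = 845² → right
(78,122,203): 78+122 ≤ 203, not a triangle
(57,55,105): 55²+57² = 6274 < 11025 = 105² → obtuse
(138,59,208): 59+138 ≤ 208, not a triangle
1 of the 4 is obtuse.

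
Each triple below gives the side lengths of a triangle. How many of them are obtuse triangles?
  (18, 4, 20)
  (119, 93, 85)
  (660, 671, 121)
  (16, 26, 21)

1

(18,4,20): 4²+18² = 340 < 400 = 20² → obtuse
(119,93,85): 85²+93² = 15874 > 14161 = 119² → acute
(660,671,121): 121²+660² = 450241 = 671² → right
(16,26,21): 16²+21² = 697 > 676 = 26² → acute
1 of the 4 is obtuse.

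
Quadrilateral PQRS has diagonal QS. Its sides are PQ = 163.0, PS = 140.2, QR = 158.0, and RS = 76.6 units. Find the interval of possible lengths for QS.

81.4 < QS < 234.6

From triangle PQS: |163.0 − 140.2| < QS < 163.0 + 140.2, i.e. 22.8 < QS < 303.2.
From triangle RQS: 81.4 < QS < 234.6.
Both must hold, so QS lies in the intersection.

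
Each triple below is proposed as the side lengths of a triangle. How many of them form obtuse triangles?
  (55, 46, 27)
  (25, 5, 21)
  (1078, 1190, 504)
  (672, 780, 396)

(55,46,27): 27²+46² = 2845 < 3025 = 55² → obtuse
(25,5,21): 5²+21² = 466 < 625 = 25² → obtuse
(1078,1190,504): 504²+1078² = 1416100 = 1190² → right
(672,780,396): 396²+672² = 608400 = 780² → right
2 of the 4 are obtuse.

2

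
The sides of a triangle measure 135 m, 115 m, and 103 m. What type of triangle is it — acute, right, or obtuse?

acute

Compare the square of the longest side to the sum of squares of the other two: 103² + 115² = 23834 > 18225 = 135².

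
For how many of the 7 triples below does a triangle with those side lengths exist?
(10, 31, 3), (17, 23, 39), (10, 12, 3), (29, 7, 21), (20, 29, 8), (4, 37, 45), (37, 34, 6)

(3,10,31): 3+10 ≤ 31 → not valid
(17,23,39): 17+23 > 39 → valid
(3,10,12): 3+10 > 12 → valid
(7,21,29): 7+21 ≤ 29 → not valid
(8,20,29): 8+20 ≤ 29 → not valid
(4,37,45): 4+37 ≤ 45 → not valid
(6,34,37): 6+34 > 37 → valid
3 of the 7 triples form a triangle.

3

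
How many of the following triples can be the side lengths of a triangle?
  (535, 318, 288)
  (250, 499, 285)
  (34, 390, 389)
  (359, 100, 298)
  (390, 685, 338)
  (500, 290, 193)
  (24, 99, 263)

5

(288,318,535): 288+318 > 535 → valid
(250,285,499): 250+285 > 499 → valid
(34,389,390): 34+389 > 390 → valid
(100,298,359): 100+298 > 359 → valid
(338,390,685): 338+390 > 685 → valid
(193,290,500): 193+290 ≤ 500 → not valid
(24,99,263): 24+99 ≤ 263 → not valid
5 of the 7 triples form a triangle.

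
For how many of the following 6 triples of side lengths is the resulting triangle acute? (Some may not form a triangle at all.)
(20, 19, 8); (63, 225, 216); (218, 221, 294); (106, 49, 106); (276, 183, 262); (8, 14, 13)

5

(20,19,8): 8²+19² = 425 > 400 = 20² → acute
(63,225,216): 63²+216² = 50625 = 225² → right
(218,221,294): 218²+221² = 96365 > 86436 = 294² → acute
(106,49,106): 49²+106² = 13637 > 11236 = 106² → acute
(276,183,262): 183²+262² = 102133 > 76176 = 276² → acute
(8,14,13): 8²+13² = 233 > 196 = 14² → acute
5 of the 6 are acute.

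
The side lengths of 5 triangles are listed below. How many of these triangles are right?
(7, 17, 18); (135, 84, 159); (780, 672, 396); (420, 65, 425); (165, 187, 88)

(7,17,18): 7²+17² = 338 > 324 = 18² → acute
(135,84,159): 84²+135² = 25281 = 159² → right
(780,672,396): 396²+672² = 608400 = 780² → right
(420,65,425): 65²+420² = 180625 = 425² → right
(165,187,88): 88²+165² = 34969 = 187² → right
4 of the 5 are right.

4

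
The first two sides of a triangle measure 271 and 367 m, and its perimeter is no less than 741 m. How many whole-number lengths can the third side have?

535

Triangle inequality: 96 < x < 638. Perimeter ≥ 741 gives x ≥ 741 − 271 − 367 = 103.
So 103 ≤ x < 638; integers 103 through 637: 535 values.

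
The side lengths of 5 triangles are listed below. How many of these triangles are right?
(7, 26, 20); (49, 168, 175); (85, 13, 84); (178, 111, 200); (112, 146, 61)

(7,26,20): 7²+20² = 449 < 676 = 26² → obtuse
(49,168,175): 49²+168² = 30625 = 175² → right
(85,13,84): 13²+84² = 7225 = 85² → right
(178,111,200): 111²+178² = 44005 > 40000 = 200² → acute
(112,146,61): 61²+112² = 16265 < 21316 = 146² → obtuse
2 of the 5 are right.

2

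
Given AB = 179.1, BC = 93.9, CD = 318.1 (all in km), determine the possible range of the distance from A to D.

The maximum is all hops collinear in one direction: 179.1 + 93.9 + 318.1 = 591.1.
The longest hop is 318.1; the others sum to 273.0. Folding the others back against it leaves at least 318.1 − 273.0 = 45.1.

45.1 ≤ AD ≤ 591.1 km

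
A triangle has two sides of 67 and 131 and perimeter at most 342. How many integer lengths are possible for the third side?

Triangle inequality: 64 < x < 198. Perimeter ≤ 342 gives x ≤ 342 − 67 − 131 = 144.
So 64 < x ≤ 144; integers 65 through 144: 80 values.

80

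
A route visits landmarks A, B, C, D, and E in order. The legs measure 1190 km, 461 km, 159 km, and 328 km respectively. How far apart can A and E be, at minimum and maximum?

The maximum is all hops collinear in one direction: 1190 + 461 + 159 + 328 = 2138.
The longest hop is 1190; the others sum to 948. Folding the others back against it leaves at least 1190 − 948 = 242.

242 ≤ AE ≤ 2138 km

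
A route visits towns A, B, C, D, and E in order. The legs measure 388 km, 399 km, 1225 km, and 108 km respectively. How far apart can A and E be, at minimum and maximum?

The maximum is all hops collinear in one direction: 388 + 399 + 1225 + 108 = 2120.
The longest hop is 1225; the others sum to 895. Folding the others back against it leaves at least 1225 − 895 = 330.

330 ≤ AE ≤ 2120 km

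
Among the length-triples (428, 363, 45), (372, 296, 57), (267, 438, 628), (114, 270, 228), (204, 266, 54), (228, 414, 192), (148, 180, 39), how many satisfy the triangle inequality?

(45,363,428): 45+363 ≤ 428 → not valid
(57,296,372): 57+296 ≤ 372 → not valid
(267,438,628): 267+438 > 628 → valid
(114,228,270): 114+228 > 270 → valid
(54,204,266): 54+204 ≤ 266 → not valid
(192,228,414): 192+228 > 414 → valid
(39,148,180): 39+148 > 180 → valid
4 of the 7 triples form a triangle.

4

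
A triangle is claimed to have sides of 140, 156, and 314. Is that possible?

No

The longest side is 314, but the other two sum to only 296.
296 < 314, so the triangle inequality fails.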